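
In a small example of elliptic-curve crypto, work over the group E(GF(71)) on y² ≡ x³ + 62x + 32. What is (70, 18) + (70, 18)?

tangent at (70, 18): λ = (3·70² + 62)/(2·18) ≡ 65/36. 36⁻¹ ≡ 2 (mod 71), so λ ≡ 65·2 ≡ 59.
  x = λ² - 70 - 70 = 3481 - 140 ≡ 4; y = λ·(70 - 4) - 18 ≡ 42. → (4, 42)

(4, 42)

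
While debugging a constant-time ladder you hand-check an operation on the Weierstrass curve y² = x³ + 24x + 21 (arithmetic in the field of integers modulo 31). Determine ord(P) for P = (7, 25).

9

2P: tangent at (7, 25): λ = (3·7² + 24)/(2·25) ≡ 16/19. 19⁻¹ ≡ 18 (mod 31), so λ ≡ 16·18 ≡ 9.
  x = λ² - 7 - 7 = 81 - 14 ≡ 5; y = λ·(7 - 5) - 25 ≡ 24. → (5, 24)
3P: (5, 24) + (7, 25). λ = (25 - 24)/(7 - 5) ≡ 1/2 mod 31. 2⁻¹ ≡ 16 (mod 31) since 2·16 = 32 ≡ 1, so λ ≡ 16.
  x = λ² - 5 - 7 = 256 - 12 ≡ 27; y = λ·(5 - 27) - 24 ≡ 27. → (27, 27)
4P: (27, 27) + (7, 25). λ = (25 - 27)/(7 - 27) ≡ 29/11 mod 31. 11⁻¹ ≡ 17 (mod 31), so λ ≡ 28.
  x = λ² - 27 - 7 = 784 - 34 ≡ 6; y = λ·(27 - 6) - 27 ≡ 3. → (6, 3)
5P: (6, 3) + (7, 25). λ = (25 - 3)/(7 - 6) ≡ 22/1 mod 31. 1⁻¹ ≡ 1 (mod 31), so λ ≡ 22.
  x = λ² - 6 - 7 = 484 - 13 ≡ 6; y = λ·(6 - 6) - 3 ≡ 28. → (6, 28)
6P: (6, 28) + (7, 25). λ = (25 - 28)/(7 - 6) ≡ 28/1 mod 31. 1⁻¹ ≡ 1 (mod 31), so λ ≡ 28.
  x = λ² - 6 - 7 = 784 - 13 ≡ 27; y = λ·(6 - 27) - 28 ≡ 4. → (27, 4)
7P: (27, 4) + (7, 25). λ = (25 - 4)/(7 - 27) ≡ 21/11 mod 31. 11⁻¹ ≡ 17 (mod 31), so λ ≡ 16.
  x = λ² - 27 - 7 = 256 - 34 ≡ 5; y = λ·(27 - 5) - 4 ≡ 7. → (5, 7)
8P: (5, 7) + (7, 25). λ = (25 - 7)/(7 - 5) ≡ 18/2 mod 31. 2⁻¹ ≡ 16 (mod 31) since 2·16 = 32 ≡ 1, so λ ≡ 9.
  x = λ² - 5 - 7 = 81 - 12 ≡ 7; y = λ·(5 - 7) - 7 ≡ 6. → (7, 6)
9P: (7, 6) + (7, 25): same x and y₁ ≡ -y₂, so the sum is O.
9P = O, so the order is 9.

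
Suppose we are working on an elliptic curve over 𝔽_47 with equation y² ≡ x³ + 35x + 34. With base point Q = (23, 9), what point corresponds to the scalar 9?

(42, 43)

Double-and-add on 9 = (1001)₂. Start with Q = (23, 9) for the leading 1-bit.
double: tangent at (23, 9): λ = (3·23² + 35)/(2·9) ≡ 24/18. 18⁻¹ ≡ 34 (mod 47) since 18·34 = 612 ≡ 1, so λ ≡ 24·34 ≡ 17.
  x = λ² - 23 - 23 = 289 - 46 ≡ 8; y = λ·(23 - 8) - 9 ≡ 11. → (8, 11)
double: tangent at (8, 11): λ = (3·8² + 35)/(2·11) ≡ 39/22. 22⁻¹ ≡ 15 (mod 47), so λ ≡ 39·15 ≡ 21.
  x = λ² - 8 - 8 = 441 - 16 ≡ 2; y = λ·(8 - 2) - 11 ≡ 21. → (2, 21)
double: tangent at (2, 21): λ = (3·2² + 35)/(2·21) ≡ 0/42. 42⁻¹ ≡ 28 (mod 47) since 42·28 = 1176 ≡ 1, so λ ≡ 0·28 ≡ 0.
  x = λ² - 2 - 2 = 0 - 4 ≡ 43; y = λ·(2 - 43) - 21 ≡ 26. → (43, 26)
add Q: (43, 26) + (23, 9). λ = (9 - 26)/(23 - 43) ≡ 30/27 mod 47. 27⁻¹ ≡ 7 (mod 47), so λ ≡ 22.
  x = λ² - 43 - 23 = 484 - 66 ≡ 42; y = λ·(43 - 42) - 26 ≡ 43. → (42, 43)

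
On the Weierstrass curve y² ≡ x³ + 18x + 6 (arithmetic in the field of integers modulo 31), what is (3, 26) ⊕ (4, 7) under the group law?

(13, 9)

(3, 26) + (4, 7). λ = (7 - 26)/(4 - 3) ≡ 12/1 mod 31. 1⁻¹ ≡ 1 (mod 31), so λ ≡ 12.
  x = λ² - 3 - 4 = 144 - 7 ≡ 13; y = λ·(3 - 13) - 26 ≡ 9. → (13, 9)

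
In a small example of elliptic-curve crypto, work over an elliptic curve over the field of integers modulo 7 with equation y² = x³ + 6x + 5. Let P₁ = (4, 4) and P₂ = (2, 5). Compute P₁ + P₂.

(4, 4) + (2, 5). λ = (5 - 4)/(2 - 4) ≡ 1/5 mod 7. 5⁻¹ ≡ 3 (mod 7), so λ ≡ 3.
  x = λ² - 4 - 2 = 9 - 6 ≡ 3; y = λ·(4 - 3) - 4 ≡ 6. → (3, 6)

(3, 6)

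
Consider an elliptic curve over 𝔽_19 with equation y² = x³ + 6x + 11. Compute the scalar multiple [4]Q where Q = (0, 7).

(7, 15)

Double-and-add on 4 = (100)₂. Start with Q = (0, 7) for the leading 1-bit.
double: tangent at (0, 7): λ = (3·0² + 6)/(2·7) ≡ 6/14. 14⁻¹ ≡ 15 (mod 19) since 14·15 = 210 ≡ 1, so λ ≡ 6·15 ≡ 14.
  x = λ² - 0 - 0 = 196 - 0 ≡ 6; y = λ·(0 - 6) - 7 ≡ 4. → (6, 4)
double: tangent at (6, 4): λ = (3·6² + 6)/(2·4) ≡ 0/8. 8⁻¹ ≡ 12 (mod 19), so λ ≡ 0·12 ≡ 0.
  x = λ² - 6 - 6 = 0 - 12 ≡ 7; y = λ·(6 - 7) - 4 ≡ 15. → (7, 15)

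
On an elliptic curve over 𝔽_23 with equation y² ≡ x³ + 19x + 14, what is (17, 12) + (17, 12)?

tangent at (17, 12): λ = (3·17² + 19)/(2·12) ≡ 12/1. 1⁻¹ ≡ 1 (mod 23), so λ ≡ 12·1 ≡ 12.
  x = λ² - 17 - 17 = 144 - 34 ≡ 18; y = λ·(17 - 18) - 12 ≡ 22. → (18, 22)

(18, 22)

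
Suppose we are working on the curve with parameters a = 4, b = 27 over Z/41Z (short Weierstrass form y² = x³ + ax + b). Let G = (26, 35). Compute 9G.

(25, 7)

Double-and-add on 9 = (1001)₂. Start with G = (26, 35) for the leading 1-bit.
double: tangent at (26, 35): λ = (3·26² + 4)/(2·35) ≡ 23/29. 29⁻¹ ≡ 17 (mod 41) since 29·17 = 493 ≡ 1, so λ ≡ 23·17 ≡ 22.
  x = λ² - 26 - 26 = 484 - 52 ≡ 22; y = λ·(26 - 22) - 35 ≡ 12. → (22, 12)
double: tangent at (22, 12): λ = (3·22² + 4)/(2·12) ≡ 21/24. 24⁻¹ ≡ 12 (mod 41), so λ ≡ 21·12 ≡ 6.
  x = λ² - 22 - 22 = 36 - 44 ≡ 33; y = λ·(22 - 33) - 12 ≡ 4. → (33, 4)
double: tangent at (33, 4): λ = (3·33² + 4)/(2·4) ≡ 32/8. 8⁻¹ ≡ 36 (mod 41) since 8·36 = 288 ≡ 1, so λ ≡ 32·36 ≡ 4.
  x = λ² - 33 - 33 = 16 - 66 ≡ 32; y = λ·(33 - 32) - 4 ≡ 0. → (32, 0)
add G: (32, 0) + (26, 35). λ = (35 - 0)/(26 - 32) ≡ 35/35 mod 41. 35⁻¹ ≡ 34 (mod 41) since 35·34 = 1190 ≡ 1, so λ ≡ 1.
  x = λ² - 32 - 26 = 1 - 58 ≡ 25; y = λ·(32 - 25) - 0 ≡ 7. → (25, 7)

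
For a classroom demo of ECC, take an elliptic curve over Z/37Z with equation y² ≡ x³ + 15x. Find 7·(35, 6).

(2, 36)

Write G = (35, 6).
Double-and-add on 7 = (111)₂. Start with G = (35, 6) for the leading 1-bit.
double: tangent at (35, 6): λ = (3·35² + 15)/(2·6) ≡ 27/12. 12⁻¹ ≡ 34 (mod 37), so λ ≡ 27·34 ≡ 30.
  x = λ² - 35 - 35 = 900 - 70 ≡ 16; y = λ·(35 - 16) - 6 ≡ 9. → (16, 9)
add G: (16, 9) + (35, 6). λ = (6 - 9)/(35 - 16) ≡ 34/19 mod 37. 19⁻¹ ≡ 2 (mod 37) since 19·2 = 38 ≡ 1, so λ ≡ 31.
  x = λ² - 16 - 35 = 961 - 51 ≡ 22; y = λ·(16 - 22) - 9 ≡ 27. → (22, 27)
double: tangent at (22, 27): λ = (3·22² + 15)/(2·27) ≡ 24/17. 17⁻¹ ≡ 24 (mod 37), so λ ≡ 24·24 ≡ 21.
  x = λ² - 22 - 22 = 441 - 44 ≡ 27; y = λ·(22 - 27) - 27 ≡ 16. → (27, 16)
add G: (27, 16) + (35, 6). λ = (6 - 16)/(35 - 27) ≡ 27/8 mod 37. 8⁻¹ ≡ 14 (mod 37), so λ ≡ 8.
  x = λ² - 27 - 35 = 64 - 62 ≡ 2; y = λ·(27 - 2) - 16 ≡ 36. → (2, 36)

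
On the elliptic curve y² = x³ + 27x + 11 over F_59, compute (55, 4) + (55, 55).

O

The two points share x = 55 and their y-coordinates satisfy 4 + 55 ≡ 0 (mod 59), so they are inverses. Their sum is O.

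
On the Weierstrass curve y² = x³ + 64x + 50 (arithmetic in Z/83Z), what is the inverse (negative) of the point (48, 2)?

(48, 81)

-(48, 2) = (48, -2 mod 83) = (48, 81).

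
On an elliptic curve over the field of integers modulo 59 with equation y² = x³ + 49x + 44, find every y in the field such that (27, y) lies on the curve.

x³ + 49x + 44 = 21050 ≡ 46 (mod 59).
Square roots of 46 mod 59: 20 and 39 (since 20² = 400 ≡ 46).

20, 39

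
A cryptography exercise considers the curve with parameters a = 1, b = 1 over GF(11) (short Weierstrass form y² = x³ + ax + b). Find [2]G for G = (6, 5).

tangent at (6, 5): λ = (3·6² + 1)/(2·5) ≡ 10/10. 10⁻¹ ≡ 10 (mod 11) since 10·10 = 100 ≡ 1, so λ ≡ 10·10 ≡ 1.
  x = λ² - 6 - 6 = 1 - 12 ≡ 0; y = λ·(6 - 0) - 5 ≡ 1. → (0, 1)

(0, 1)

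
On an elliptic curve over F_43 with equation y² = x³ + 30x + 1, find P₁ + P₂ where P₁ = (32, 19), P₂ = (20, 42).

(32, 24)

(32, 19) + (20, 42). λ = (42 - 19)/(20 - 32) ≡ 23/31 mod 43. 31⁻¹ ≡ 25 (mod 43) since 31·25 = 775 ≡ 1, so λ ≡ 16.
  x = λ² - 32 - 20 = 256 - 52 ≡ 32; y = λ·(32 - 32) - 19 ≡ 24. → (32, 24)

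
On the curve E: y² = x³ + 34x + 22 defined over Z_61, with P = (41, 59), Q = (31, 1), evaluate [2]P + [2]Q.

First 2P:
Repeated addition: build up to 2P.
2P: tangent at (41, 59): λ = (3·41² + 34)/(2·59) ≡ 14/57. 57⁻¹ ≡ 15 (mod 61), so λ ≡ 14·15 ≡ 27.
  x = λ² - 41 - 41 = 729 - 82 ≡ 37; y = λ·(41 - 37) - 59 ≡ 49. → (37, 49)
2P = (37, 49).
Next 2Q:
Repeated addition: build up to 2Q.
2Q: tangent at (31, 1): λ = (3·31² + 34)/(2·1) ≡ 50/2. 2⁻¹ ≡ 31 (mod 61), so λ ≡ 50·31 ≡ 25.
  x = λ² - 31 - 31 = 625 - 62 ≡ 14; y = λ·(31 - 14) - 1 ≡ 58. → (14, 58)
2Q = (14, 58).
Finally 2P + 2Q:
(37, 49) + (14, 58). λ = (58 - 49)/(14 - 37) ≡ 9/38 mod 61. 38⁻¹ ≡ 53 (mod 61) since 38·53 = 2014 ≡ 1, so λ ≡ 50.
  x = λ² - 37 - 14 = 2500 - 51 ≡ 9; y = λ·(37 - 9) - 49 ≡ 9. → (9, 9)

(9, 9)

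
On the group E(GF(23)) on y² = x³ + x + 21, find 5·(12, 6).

Write P = (12, 6).
Repeated addition: build up to 5P.
2P: tangent at (12, 6): λ = (3·12² + 1)/(2·6) ≡ 19/12. 12⁻¹ ≡ 2 (mod 23), so λ ≡ 19·2 ≡ 15.
  x = λ² - 12 - 12 = 225 - 24 ≡ 17; y = λ·(12 - 17) - 6 ≡ 11. → (17, 11)
3P: (17, 11) + (12, 6). λ = (6 - 11)/(12 - 17) ≡ 18/18 mod 23. 18⁻¹ ≡ 9 (mod 23) since 18·9 = 162 ≡ 1, so λ ≡ 1.
  x = λ² - 17 - 12 = 1 - 29 ≡ 18; y = λ·(17 - 18) - 11 ≡ 11. → (18, 11)
4P: (18, 11) + (12, 6). λ = (6 - 11)/(12 - 18) ≡ 18/17 mod 23. 17⁻¹ ≡ 19 (mod 23), so λ ≡ 20.
  x = λ² - 18 - 12 = 400 - 30 ≡ 2; y = λ·(18 - 2) - 11 ≡ 10. → (2, 10)
5P: (2, 10) + (12, 6). λ = (6 - 10)/(12 - 2) ≡ 19/10 mod 23. 10⁻¹ ≡ 7 (mod 23), so λ ≡ 18.
  x = λ² - 2 - 12 = 324 - 14 ≡ 11; y = λ·(2 - 11) - 10 ≡ 12. → (11, 12)

(11, 12)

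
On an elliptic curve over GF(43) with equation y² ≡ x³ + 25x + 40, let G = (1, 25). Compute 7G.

Repeated addition: build up to 7G.
2G: tangent at (1, 25): λ = (3·1² + 25)/(2·25) ≡ 28/7. 7⁻¹ ≡ 37 (mod 43) since 7·37 = 259 ≡ 1, so λ ≡ 28·37 ≡ 4.
  x = λ² - 1 - 1 = 16 - 2 ≡ 14; y = λ·(1 - 14) - 25 ≡ 9. → (14, 9)
3G: (14, 9) + (1, 25). λ = (25 - 9)/(1 - 14) ≡ 16/30 mod 43. 30⁻¹ ≡ 33 (mod 43), so λ ≡ 12.
  x = λ² - 14 - 1 = 144 - 15 ≡ 0; y = λ·(14 - 0) - 9 ≡ 30. → (0, 30)
4G: (0, 30) + (1, 25). λ = (25 - 30)/(1 - 0) ≡ 38/1 mod 43. 1⁻¹ ≡ 1 (mod 43) since 1·1 = 1 ≡ 1, so λ ≡ 38.
  x = λ² - 0 - 1 = 1444 - 1 ≡ 24; y = λ·(0 - 24) - 30 ≡ 4. → (24, 4)
5G: (24, 4) + (1, 25). λ = (25 - 4)/(1 - 24) ≡ 21/20 mod 43. 20⁻¹ ≡ 28 (mod 43), so λ ≡ 29.
  x = λ² - 24 - 1 = 841 - 25 ≡ 42; y = λ·(24 - 42) - 4 ≡ 33. → (42, 33)
6G: (42, 33) + (1, 25). λ = (25 - 33)/(1 - 42) ≡ 35/2 mod 43. 2⁻¹ ≡ 22 (mod 43) since 2·22 = 44 ≡ 1, so λ ≡ 39.
  x = λ² - 42 - 1 = 1521 - 43 ≡ 16; y = λ·(42 - 16) - 33 ≡ 35. → (16, 35)
7G: (16, 35) + (1, 25). λ = (25 - 35)/(1 - 16) ≡ 33/28 mod 43. 28⁻¹ ≡ 20 (mod 43), so λ ≡ 15.
  x = λ² - 16 - 1 = 225 - 17 ≡ 36; y = λ·(16 - 36) - 35 ≡ 9. → (36, 9)

(36, 9)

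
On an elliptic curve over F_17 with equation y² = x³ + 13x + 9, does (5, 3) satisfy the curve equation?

y² = 3² ≡ 9; x³ + 13x + 9 = 199 ≡ 12 (mod 17). 9 ≠ 12.

no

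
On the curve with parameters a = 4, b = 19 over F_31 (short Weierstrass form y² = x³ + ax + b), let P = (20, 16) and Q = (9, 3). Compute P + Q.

(20, 16) + (9, 3). λ = (3 - 16)/(9 - 20) ≡ 18/20 mod 31. 20⁻¹ ≡ 14 (mod 31) since 20·14 = 280 ≡ 1, so λ ≡ 4.
  x = λ² - 20 - 9 = 16 - 29 ≡ 18; y = λ·(20 - 18) - 16 ≡ 23. → (18, 23)

(18, 23)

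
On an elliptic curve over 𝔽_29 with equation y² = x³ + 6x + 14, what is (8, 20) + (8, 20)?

tangent at (8, 20): λ = (3·8² + 6)/(2·20) ≡ 24/11. 11⁻¹ ≡ 8 (mod 29), so λ ≡ 24·8 ≡ 18.
  x = λ² - 8 - 8 = 324 - 16 ≡ 18; y = λ·(8 - 18) - 20 ≡ 3. → (18, 3)

(18, 3)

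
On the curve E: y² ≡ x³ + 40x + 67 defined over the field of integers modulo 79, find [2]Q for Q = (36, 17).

tangent at (36, 17): λ = (3·36² + 40)/(2·17) ≡ 57/34. 34⁻¹ ≡ 7 (mod 79), so λ ≡ 57·7 ≡ 4.
  x = λ² - 36 - 36 = 16 - 72 ≡ 23; y = λ·(36 - 23) - 17 ≡ 35. → (23, 35)

(23, 35)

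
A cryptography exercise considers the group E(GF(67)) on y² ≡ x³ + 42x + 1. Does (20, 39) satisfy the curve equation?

no

y² = 39² ≡ 47; x³ + 42x + 1 = 8841 ≡ 64 (mod 67). 47 ≠ 64.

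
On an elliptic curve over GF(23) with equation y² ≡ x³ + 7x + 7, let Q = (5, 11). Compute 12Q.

(3, 3)

Repeated addition: build up to 12Q.
2Q: tangent at (5, 11): λ = (3·5² + 7)/(2·11) ≡ 13/22. 22⁻¹ ≡ 22 (mod 23), so λ ≡ 13·22 ≡ 10.
  x = λ² - 5 - 5 = 100 - 10 ≡ 21; y = λ·(5 - 21) - 11 ≡ 13. → (21, 13)
3Q: (21, 13) + (5, 11). λ = (11 - 13)/(5 - 21) ≡ 21/7 mod 23. 7⁻¹ ≡ 10 (mod 23) since 7·10 = 70 ≡ 1, so λ ≡ 3.
  x = λ² - 21 - 5 = 9 - 26 ≡ 6; y = λ·(21 - 6) - 13 ≡ 9. → (6, 9)
4Q: (6, 9) + (5, 11). λ = (11 - 9)/(5 - 6) ≡ 2/22 mod 23. 22⁻¹ ≡ 22 (mod 23) since 22·22 = 484 ≡ 1, so λ ≡ 21.
  x = λ² - 6 - 5 = 441 - 11 ≡ 16; y = λ·(6 - 16) - 9 ≡ 11. → (16, 11)
5Q: (16, 11) + (5, 11). λ = (11 - 11)/(5 - 16) ≡ 0/12 mod 23. 12⁻¹ ≡ 2 (mod 23) since 12·2 = 24 ≡ 1, so λ ≡ 0.
  x = λ² - 16 - 5 = 0 - 21 ≡ 2; y = λ·(16 - 2) - 11 ≡ 12. → (2, 12)
6Q: (2, 12) + (5, 11). λ = (11 - 12)/(5 - 2) ≡ 22/3 mod 23. 3⁻¹ ≡ 8 (mod 23) since 3·8 = 24 ≡ 1, so λ ≡ 15.
  x = λ² - 2 - 5 = 225 - 7 ≡ 11; y = λ·(2 - 11) - 12 ≡ 14. → (11, 14)
7Q: (11, 14) + (5, 11). λ = (11 - 14)/(5 - 11) ≡ 20/17 mod 23. 17⁻¹ ≡ 19 (mod 23), so λ ≡ 12.
  x = λ² - 11 - 5 = 144 - 16 ≡ 13; y = λ·(11 - 13) - 14 ≡ 8. → (13, 8)
8Q: (13, 8) + (5, 11). λ = (11 - 8)/(5 - 13) ≡ 3/15 mod 23. 15⁻¹ ≡ 20 (mod 23), so λ ≡ 14.
  x = λ² - 13 - 5 = 196 - 18 ≡ 17; y = λ·(13 - 17) - 8 ≡ 5. → (17, 5)
9Q: (17, 5) + (5, 11). λ = (11 - 5)/(5 - 17) ≡ 6/11 mod 23. 11⁻¹ ≡ 21 (mod 23) since 11·21 = 231 ≡ 1, so λ ≡ 11.
  x = λ² - 17 - 5 = 121 - 22 ≡ 7; y = λ·(17 - 7) - 5 ≡ 13. → (7, 13)
10Q: (7, 13) + (5, 11). λ = (11 - 13)/(5 - 7) ≡ 21/21 mod 23. 21⁻¹ ≡ 11 (mod 23) since 21·11 = 231 ≡ 1, so λ ≡ 1.
  x = λ² - 7 - 5 = 1 - 12 ≡ 12; y = λ·(7 - 12) - 13 ≡ 5. → (12, 5)
11Q: (12, 5) + (5, 11). λ = (11 - 5)/(5 - 12) ≡ 6/16 mod 23. 16⁻¹ ≡ 13 (mod 23) since 16·13 = 208 ≡ 1, so λ ≡ 9.
  x = λ² - 12 - 5 = 81 - 17 ≡ 18; y = λ·(12 - 18) - 5 ≡ 10. → (18, 10)
12Q: (18, 10) + (5, 11). λ = (11 - 10)/(5 - 18) ≡ 1/10 mod 23. 10⁻¹ ≡ 7 (mod 23), so λ ≡ 7.
  x = λ² - 18 - 5 = 49 - 23 ≡ 3; y = λ·(18 - 3) - 10 ≡ 3. → (3, 3)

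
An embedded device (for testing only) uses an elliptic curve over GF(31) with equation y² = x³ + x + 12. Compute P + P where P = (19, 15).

(25, 10)

tangent at (19, 15): λ = (3·19² + 1)/(2·15) ≡ 30/30. 30⁻¹ ≡ 30 (mod 31), so λ ≡ 30·30 ≡ 1.
  x = λ² - 19 - 19 = 1 - 38 ≡ 25; y = λ·(19 - 25) - 15 ≡ 10. → (25, 10)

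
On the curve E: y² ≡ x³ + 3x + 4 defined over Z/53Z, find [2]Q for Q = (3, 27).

(46, 8)

tangent at (3, 27): λ = (3·3² + 3)/(2·27) ≡ 30/1. 1⁻¹ ≡ 1 (mod 53) since 1·1 = 1 ≡ 1, so λ ≡ 30·1 ≡ 30.
  x = λ² - 3 - 3 = 900 - 6 ≡ 46; y = λ·(3 - 46) - 27 ≡ 8. → (46, 8)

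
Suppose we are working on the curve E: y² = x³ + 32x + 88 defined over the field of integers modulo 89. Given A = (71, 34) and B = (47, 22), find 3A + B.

First 3A:
Repeated addition: build up to 3A.
2A: tangent at (71, 34): λ = (3·71² + 32)/(2·34) ≡ 25/68. 68⁻¹ ≡ 72 (mod 89) since 68·72 = 4896 ≡ 1, so λ ≡ 25·72 ≡ 20.
  x = λ² - 71 - 71 = 400 - 142 ≡ 80; y = λ·(71 - 80) - 34 ≡ 53. → (80, 53)
3A: (80, 53) + (71, 34). λ = (34 - 53)/(71 - 80) ≡ 70/80 mod 89. 80⁻¹ ≡ 79 (mod 89), so λ ≡ 12.
  x = λ² - 80 - 71 = 144 - 151 ≡ 82; y = λ·(80 - 82) - 53 ≡ 12. → (82, 12)
3A = (82, 12).
Finally 3A + B:
(82, 12) + (47, 22). λ = (22 - 12)/(47 - 82) ≡ 10/54 mod 89. 54⁻¹ ≡ 61 (mod 89), so λ ≡ 76.
  x = λ² - 82 - 47 = 5776 - 129 ≡ 40; y = λ·(82 - 40) - 12 ≡ 65. → (40, 65)

(40, 65)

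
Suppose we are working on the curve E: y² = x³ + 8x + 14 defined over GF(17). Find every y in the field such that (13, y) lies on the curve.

x³ + 8x + 14 = 2315 ≡ 3 (mod 17).
3 is a non-residue mod 17; no y exists.

none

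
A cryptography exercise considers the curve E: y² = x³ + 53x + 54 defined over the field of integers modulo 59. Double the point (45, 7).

tangent at (45, 7): λ = (3·45² + 53)/(2·7) ≡ 51/14. 14⁻¹ ≡ 38 (mod 59), so λ ≡ 51·38 ≡ 50.
  x = λ² - 45 - 45 = 2500 - 90 ≡ 50; y = λ·(45 - 50) - 7 ≡ 38. → (50, 38)

(50, 38)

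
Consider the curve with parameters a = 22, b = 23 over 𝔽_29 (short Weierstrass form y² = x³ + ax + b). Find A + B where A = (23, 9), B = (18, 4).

(23, 9) + (18, 4). λ = (4 - 9)/(18 - 23) ≡ 24/24 mod 29. 24⁻¹ ≡ 23 (mod 29), so λ ≡ 1.
  x = λ² - 23 - 18 = 1 - 41 ≡ 18; y = λ·(23 - 18) - 9 ≡ 25. → (18, 25)

(18, 25)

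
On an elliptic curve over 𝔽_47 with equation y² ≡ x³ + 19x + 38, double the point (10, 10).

tangent at (10, 10): λ = (3·10² + 19)/(2·10) ≡ 37/20. 20⁻¹ ≡ 40 (mod 47), so λ ≡ 37·40 ≡ 23.
  x = λ² - 10 - 10 = 529 - 20 ≡ 39; y = λ·(10 - 39) - 10 ≡ 28. → (39, 28)

(39, 28)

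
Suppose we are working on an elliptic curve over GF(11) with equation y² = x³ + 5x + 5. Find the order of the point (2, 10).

9

2P: tangent at (2, 10): λ = (3·2² + 5)/(2·10) ≡ 6/9. 9⁻¹ ≡ 5 (mod 11), so λ ≡ 6·5 ≡ 8.
  x = λ² - 2 - 2 = 64 - 4 ≡ 5; y = λ·(2 - 5) - 10 ≡ 10. → (5, 10)
3P: (5, 10) + (2, 10). λ = (10 - 10)/(2 - 5) ≡ 0/8 mod 11. 8⁻¹ ≡ 7 (mod 11) since 8·7 = 56 ≡ 1, so λ ≡ 0.
  x = λ² - 5 - 2 = 0 - 7 ≡ 4; y = λ·(5 - 4) - 10 ≡ 1. → (4, 1)
4P: (4, 1) + (2, 10). λ = (10 - 1)/(2 - 4) ≡ 9/9 mod 11. 9⁻¹ ≡ 5 (mod 11) since 9·5 = 45 ≡ 1, so λ ≡ 1.
  x = λ² - 4 - 2 = 1 - 6 ≡ 6; y = λ·(4 - 6) - 1 ≡ 8. → (6, 8)
5P: (6, 8) + (2, 10). λ = (10 - 8)/(2 - 6) ≡ 2/7 mod 11. 7⁻¹ ≡ 8 (mod 11), so λ ≡ 5.
  x = λ² - 6 - 2 = 25 - 8 ≡ 6; y = λ·(6 - 6) - 8 ≡ 3. → (6, 3)
6P: (6, 3) + (2, 10). λ = (10 - 3)/(2 - 6) ≡ 7/7 mod 11. 7⁻¹ ≡ 8 (mod 11), so λ ≡ 1.
  x = λ² - 6 - 2 = 1 - 8 ≡ 4; y = λ·(6 - 4) - 3 ≡ 10. → (4, 10)
7P: (4, 10) + (2, 10). λ = (10 - 10)/(2 - 4) ≡ 0/9 mod 11. 9⁻¹ ≡ 5 (mod 11) since 9·5 = 45 ≡ 1, so λ ≡ 0.
  x = λ² - 4 - 2 = 0 - 6 ≡ 5; y = λ·(4 - 5) - 10 ≡ 1. → (5, 1)
8P: (5, 1) + (2, 10). λ = (10 - 1)/(2 - 5) ≡ 9/8 mod 11. 8⁻¹ ≡ 7 (mod 11) since 8·7 = 56 ≡ 1, so λ ≡ 8.
  x = λ² - 5 - 2 = 64 - 7 ≡ 2; y = λ·(5 - 2) - 1 ≡ 1. → (2, 1)
9P: (2, 1) + (2, 10): same x and y₁ ≡ -y₂, so the sum is the point at infinity.
9P = the point at infinity, so the order is 9.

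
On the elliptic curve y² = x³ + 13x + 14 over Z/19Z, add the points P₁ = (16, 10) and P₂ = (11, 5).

(16, 10) + (11, 5). λ = (5 - 10)/(11 - 16) ≡ 14/14 mod 19. 14⁻¹ ≡ 15 (mod 19), so λ ≡ 1.
  x = λ² - 16 - 11 = 1 - 27 ≡ 12; y = λ·(16 - 12) - 10 ≡ 13. → (12, 13)

(12, 13)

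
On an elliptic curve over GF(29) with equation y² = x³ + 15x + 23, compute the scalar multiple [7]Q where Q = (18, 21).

(10, 10)

Double-and-add on 7 = (111)₂. Start with Q = (18, 21) for the leading 1-bit.
double: tangent at (18, 21): λ = (3·18² + 15)/(2·21) ≡ 1/13. 13⁻¹ ≡ 9 (mod 29) since 13·9 = 117 ≡ 1, so λ ≡ 1·9 ≡ 9.
  x = λ² - 18 - 18 = 81 - 36 ≡ 16; y = λ·(18 - 16) - 21 ≡ 26. → (16, 26)
add Q: (16, 26) + (18, 21). λ = (21 - 26)/(18 - 16) ≡ 24/2 mod 29. 2⁻¹ ≡ 15 (mod 29), so λ ≡ 12.
  x = λ² - 16 - 18 = 144 - 34 ≡ 23; y = λ·(16 - 23) - 26 ≡ 6. → (23, 6)
double: tangent at (23, 6): λ = (3·23² + 15)/(2·6) ≡ 7/12. 12⁻¹ ≡ 17 (mod 29), so λ ≡ 7·17 ≡ 3.
  x = λ² - 23 - 23 = 9 - 46 ≡ 21; y = λ·(23 - 21) - 6 ≡ 0. → (21, 0)
add Q: (21, 0) + (18, 21). λ = (21 - 0)/(18 - 21) ≡ 21/26 mod 29. 26⁻¹ ≡ 19 (mod 29), so λ ≡ 22.
  x = λ² - 21 - 18 = 484 - 39 ≡ 10; y = λ·(21 - 10) - 0 ≡ 10. → (10, 10)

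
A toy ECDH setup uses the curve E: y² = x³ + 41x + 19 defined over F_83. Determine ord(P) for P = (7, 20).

5

2P: tangent at (7, 20): λ = (3·7² + 41)/(2·20) ≡ 22/40. 40⁻¹ ≡ 27 (mod 83), so λ ≡ 22·27 ≡ 13.
  x = λ² - 7 - 7 = 169 - 14 ≡ 72; y = λ·(7 - 72) - 20 ≡ 48. → (72, 48)
3P: (72, 48) + (7, 20). λ = (20 - 48)/(7 - 72) ≡ 55/18 mod 83. 18⁻¹ ≡ 60 (mod 83), so λ ≡ 63.
  x = λ² - 72 - 7 = 3969 - 79 ≡ 72; y = λ·(72 - 72) - 48 ≡ 35. → (72, 35)
4P: (72, 35) + (7, 20). λ = (20 - 35)/(7 - 72) ≡ 68/18 mod 83. 18⁻¹ ≡ 60 (mod 83), so λ ≡ 13.
  x = λ² - 72 - 7 = 169 - 79 ≡ 7; y = λ·(72 - 7) - 35 ≡ 63. → (7, 63)
5P: (7, 63) + (7, 20): same x and y₁ ≡ -y₂, so the sum is O.
5P = O, so the order is 5.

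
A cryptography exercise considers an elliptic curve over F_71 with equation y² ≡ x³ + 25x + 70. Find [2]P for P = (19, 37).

tangent at (19, 37): λ = (3·19² + 25)/(2·37) ≡ 43/3. 3⁻¹ ≡ 24 (mod 71), so λ ≡ 43·24 ≡ 38.
  x = λ² - 19 - 19 = 1444 - 38 ≡ 57; y = λ·(19 - 57) - 37 ≡ 10. → (57, 10)

(57, 10)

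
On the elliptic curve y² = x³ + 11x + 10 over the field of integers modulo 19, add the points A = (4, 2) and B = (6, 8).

(18, 13)

(4, 2) + (6, 8). λ = (8 - 2)/(6 - 4) ≡ 6/2 mod 19. 2⁻¹ ≡ 10 (mod 19) since 2·10 = 20 ≡ 1, so λ ≡ 3.
  x = λ² - 4 - 6 = 9 - 10 ≡ 18; y = λ·(4 - 18) - 2 ≡ 13. → (18, 13)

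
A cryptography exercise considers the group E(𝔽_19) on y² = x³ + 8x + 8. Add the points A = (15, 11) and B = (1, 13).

(15, 11) + (1, 13). λ = (13 - 11)/(1 - 15) ≡ 2/5 mod 19. 5⁻¹ ≡ 4 (mod 19), so λ ≡ 8.
  x = λ² - 15 - 1 = 64 - 16 ≡ 10; y = λ·(15 - 10) - 11 ≡ 10. → (10, 10)

(10, 10)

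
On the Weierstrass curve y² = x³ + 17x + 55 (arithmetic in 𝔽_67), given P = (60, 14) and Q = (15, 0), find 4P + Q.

(36, 17)

First 4P:
Double-and-add on 4 = (100)₂. Start with P = (60, 14) for the leading 1-bit.
double: tangent at (60, 14): λ = (3·60² + 17)/(2·14) ≡ 30/28. 28⁻¹ ≡ 12 (mod 67), so λ ≡ 30·12 ≡ 25.
  x = λ² - 60 - 60 = 625 - 120 ≡ 36; y = λ·(60 - 36) - 14 ≡ 50. → (36, 50)
double: tangent at (36, 50): λ = (3·36² + 17)/(2·50) ≡ 19/33. 33⁻¹ ≡ 65 (mod 67), so λ ≡ 19·65 ≡ 29.
  x = λ² - 36 - 36 = 841 - 72 ≡ 32; y = λ·(36 - 32) - 50 ≡ 66. → (32, 66)
4P = (32, 66).
Finally 4P + Q:
(32, 66) + (15, 0). λ = (0 - 66)/(15 - 32) ≡ 1/50 mod 67. 50⁻¹ ≡ 63 (mod 67) since 50·63 = 3150 ≡ 1, so λ ≡ 63.
  x = λ² - 32 - 15 = 3969 - 47 ≡ 36; y = λ·(32 - 36) - 66 ≡ 17. → (36, 17)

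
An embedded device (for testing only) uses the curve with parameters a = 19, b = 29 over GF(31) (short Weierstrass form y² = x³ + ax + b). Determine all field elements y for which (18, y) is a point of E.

x³ + 19x + 29 = 6203 ≡ 3 (mod 31).
3 is a non-residue mod 31; no y exists.

none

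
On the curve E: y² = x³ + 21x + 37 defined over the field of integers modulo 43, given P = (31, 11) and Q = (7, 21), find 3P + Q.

First 3P:
Repeated addition: build up to 3P.
2P: tangent at (31, 11): λ = (3·31² + 21)/(2·11) ≡ 23/22. 22⁻¹ ≡ 2 (mod 43), so λ ≡ 23·2 ≡ 3.
  x = λ² - 31 - 31 = 9 - 62 ≡ 33; y = λ·(31 - 33) - 11 ≡ 26. → (33, 26)
3P: (33, 26) + (31, 11). λ = (11 - 26)/(31 - 33) ≡ 28/41 mod 43. 41⁻¹ ≡ 21 (mod 43), so λ ≡ 29.
  x = λ² - 33 - 31 = 841 - 64 ≡ 3; y = λ·(33 - 3) - 26 ≡ 27. → (3, 27)
3P = (3, 27).
Finally 3P + Q:
(3, 27) + (7, 21). λ = (21 - 27)/(7 - 3) ≡ 37/4 mod 43. 4⁻¹ ≡ 11 (mod 43), so λ ≡ 20.
  x = λ² - 3 - 7 = 400 - 10 ≡ 3; y = λ·(3 - 3) - 27 ≡ 16. → (3, 16)

(3, 16)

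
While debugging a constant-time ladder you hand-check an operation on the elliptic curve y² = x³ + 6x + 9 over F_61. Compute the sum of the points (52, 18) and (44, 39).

(52, 18) + (44, 39). λ = (39 - 18)/(44 - 52) ≡ 21/53 mod 61. 53⁻¹ ≡ 38 (mod 61), so λ ≡ 5.
  x = λ² - 52 - 44 = 25 - 96 ≡ 51; y = λ·(52 - 51) - 18 ≡ 48. → (51, 48)

(51, 48)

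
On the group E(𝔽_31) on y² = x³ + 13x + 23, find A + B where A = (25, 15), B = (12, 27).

(22, 18)

(25, 15) + (12, 27). λ = (27 - 15)/(12 - 25) ≡ 12/18 mod 31. 18⁻¹ ≡ 19 (mod 31), so λ ≡ 11.
  x = λ² - 25 - 12 = 121 - 37 ≡ 22; y = λ·(25 - 22) - 15 ≡ 18. → (22, 18)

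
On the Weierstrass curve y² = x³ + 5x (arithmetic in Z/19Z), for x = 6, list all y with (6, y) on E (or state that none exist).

x³ + 5x + 0 = 246 ≡ 18 (mod 19).
18 is a non-residue mod 19; no y exists.

none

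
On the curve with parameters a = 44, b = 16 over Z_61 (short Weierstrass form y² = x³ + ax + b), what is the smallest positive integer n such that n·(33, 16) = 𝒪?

6

2P: tangent at (33, 16): λ = (3·33² + 44)/(2·16) ≡ 17/32. 32⁻¹ ≡ 21 (mod 61), so λ ≡ 17·21 ≡ 52.
  x = λ² - 33 - 33 = 2704 - 66 ≡ 15; y = λ·(33 - 15) - 16 ≡ 5. → (15, 5)
3P: (15, 5) + (33, 16). λ = (16 - 5)/(33 - 15) ≡ 11/18 mod 61. 18⁻¹ ≡ 17 (mod 61) since 18·17 = 306 ≡ 1, so λ ≡ 4.
  x = λ² - 15 - 33 = 16 - 48 ≡ 29; y = λ·(15 - 29) - 5 ≡ 0. → (29, 0)
4P: (29, 0) + (33, 16). λ = (16 - 0)/(33 - 29) ≡ 16/4 mod 61. 4⁻¹ ≡ 46 (mod 61) since 4·46 = 184 ≡ 1, so λ ≡ 4.
  x = λ² - 29 - 33 = 16 - 62 ≡ 15; y = λ·(29 - 15) - 0 ≡ 56. → (15, 56)
5P: (15, 56) + (33, 16). λ = (16 - 56)/(33 - 15) ≡ 21/18 mod 61. 18⁻¹ ≡ 17 (mod 61), so λ ≡ 52.
  x = λ² - 15 - 33 = 2704 - 48 ≡ 33; y = λ·(15 - 33) - 56 ≡ 45. → (33, 45)
6P: (33, 45) + (33, 16): same x and y₁ ≡ -y₂, so the sum is 𝒪.
6P = 𝒪, so the order is 6.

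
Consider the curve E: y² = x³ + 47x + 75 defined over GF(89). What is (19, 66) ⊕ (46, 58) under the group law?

(19, 66) + (46, 58). λ = (58 - 66)/(46 - 19) ≡ 81/27 mod 89. 27⁻¹ ≡ 33 (mod 89), so λ ≡ 3.
  x = λ² - 19 - 46 = 9 - 65 ≡ 33; y = λ·(19 - 33) - 66 ≡ 70. → (33, 70)

(33, 70)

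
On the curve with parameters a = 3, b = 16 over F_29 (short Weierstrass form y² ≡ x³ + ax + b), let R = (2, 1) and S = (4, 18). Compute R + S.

(1, 22)

(2, 1) + (4, 18). λ = (18 - 1)/(4 - 2) ≡ 17/2 mod 29. 2⁻¹ ≡ 15 (mod 29), so λ ≡ 23.
  x = λ² - 2 - 4 = 529 - 6 ≡ 1; y = λ·(2 - 1) - 1 ≡ 22. → (1, 22)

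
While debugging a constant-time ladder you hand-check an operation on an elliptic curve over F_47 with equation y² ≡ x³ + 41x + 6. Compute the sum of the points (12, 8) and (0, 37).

(2, 7)

(12, 8) + (0, 37). λ = (37 - 8)/(0 - 12) ≡ 29/35 mod 47. 35⁻¹ ≡ 43 (mod 47), so λ ≡ 25.
  x = λ² - 12 - 0 = 625 - 12 ≡ 2; y = λ·(12 - 2) - 8 ≡ 7. → (2, 7)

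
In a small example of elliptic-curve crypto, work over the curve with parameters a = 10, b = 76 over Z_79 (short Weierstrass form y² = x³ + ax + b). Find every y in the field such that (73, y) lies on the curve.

x³ + 10x + 76 = 389823 ≡ 37 (mod 79).
37 is a non-residue mod 79; no y exists.

none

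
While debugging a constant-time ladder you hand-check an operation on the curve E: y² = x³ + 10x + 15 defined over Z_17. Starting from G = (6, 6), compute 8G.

(0, 7)

Repeated addition: build up to 8G.
2G: tangent at (6, 6): λ = (3·6² + 10)/(2·6) ≡ 16/12. 12⁻¹ ≡ 10 (mod 17), so λ ≡ 16·10 ≡ 7.
  x = λ² - 6 - 6 = 49 - 12 ≡ 3; y = λ·(6 - 3) - 6 ≡ 15. → (3, 15)
3G: (3, 15) + (6, 6). λ = (6 - 15)/(6 - 3) ≡ 8/3 mod 17. 3⁻¹ ≡ 6 (mod 17), so λ ≡ 14.
  x = λ² - 3 - 6 = 196 - 9 ≡ 0; y = λ·(3 - 0) - 15 ≡ 10. → (0, 10)
4G: (0, 10) + (6, 6). λ = (6 - 10)/(6 - 0) ≡ 13/6 mod 17. 6⁻¹ ≡ 3 (mod 17), so λ ≡ 5.
  x = λ² - 0 - 6 = 25 - 6 ≡ 2; y = λ·(0 - 2) - 10 ≡ 14. → (2, 14)
5G: (2, 14) + (6, 6). λ = (6 - 14)/(6 - 2) ≡ 9/4 mod 17. 4⁻¹ ≡ 13 (mod 17) since 4·13 = 52 ≡ 1, so λ ≡ 15.
  x = λ² - 2 - 6 = 225 - 8 ≡ 13; y = λ·(2 - 13) - 14 ≡ 8. → (13, 8)
6G: (13, 8) + (6, 6). λ = (6 - 8)/(6 - 13) ≡ 15/10 mod 17. 10⁻¹ ≡ 12 (mod 17), so λ ≡ 10.
  x = λ² - 13 - 6 = 100 - 19 ≡ 13; y = λ·(13 - 13) - 8 ≡ 9. → (13, 9)
7G: (13, 9) + (6, 6). λ = (6 - 9)/(6 - 13) ≡ 14/10 mod 17. 10⁻¹ ≡ 12 (mod 17), so λ ≡ 15.
  x = λ² - 13 - 6 = 225 - 19 ≡ 2; y = λ·(13 - 2) - 9 ≡ 3. → (2, 3)
8G: (2, 3) + (6, 6). λ = (6 - 3)/(6 - 2) ≡ 3/4 mod 17. 4⁻¹ ≡ 13 (mod 17), so λ ≡ 5.
  x = λ² - 2 - 6 = 25 - 8 ≡ 0; y = λ·(2 - 0) - 3 ≡ 7. → (0, 7)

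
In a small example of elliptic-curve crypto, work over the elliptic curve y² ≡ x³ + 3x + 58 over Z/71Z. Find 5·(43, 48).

(42, 52)

Write Q = (43, 48).
Double-and-add on 5 = (101)₂. Start with Q = (43, 48) for the leading 1-bit.
double: tangent at (43, 48): λ = (3·43² + 3)/(2·48) ≡ 12/25. 25⁻¹ ≡ 54 (mod 71) since 25·54 = 1350 ≡ 1, so λ ≡ 12·54 ≡ 9.
  x = λ² - 43 - 43 = 81 - 86 ≡ 66; y = λ·(43 - 66) - 48 ≡ 29. → (66, 29)
double: tangent at (66, 29): λ = (3·66² + 3)/(2·29) ≡ 7/58. 58⁻¹ ≡ 60 (mod 71), so λ ≡ 7·60 ≡ 65.
  x = λ² - 66 - 66 = 4225 - 132 ≡ 46; y = λ·(66 - 46) - 29 ≡ 64. → (46, 64)
add Q: (46, 64) + (43, 48). λ = (48 - 64)/(43 - 46) ≡ 55/68 mod 71. 68⁻¹ ≡ 47 (mod 71) since 68·47 = 3196 ≡ 1, so λ ≡ 29.
  x = λ² - 46 - 43 = 841 - 89 ≡ 42; y = λ·(46 - 42) - 64 ≡ 52. → (42, 52)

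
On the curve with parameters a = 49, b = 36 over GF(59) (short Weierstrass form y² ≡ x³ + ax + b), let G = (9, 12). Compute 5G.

Double-and-add on 5 = (101)₂. Start with G = (9, 12) for the leading 1-bit.
double: tangent at (9, 12): λ = (3·9² + 49)/(2·12) ≡ 56/24. 24⁻¹ ≡ 32 (mod 59), so λ ≡ 56·32 ≡ 22.
  x = λ² - 9 - 9 = 484 - 18 ≡ 53; y = λ·(9 - 53) - 12 ≡ 23. → (53, 23)
double: tangent at (53, 23): λ = (3·53² + 49)/(2·23) ≡ 39/46. 46⁻¹ ≡ 9 (mod 59), so λ ≡ 39·9 ≡ 56.
  x = λ² - 53 - 53 = 3136 - 106 ≡ 21; y = λ·(53 - 21) - 23 ≡ 58. → (21, 58)
add G: (21, 58) + (9, 12). λ = (12 - 58)/(9 - 21) ≡ 13/47 mod 59. 47⁻¹ ≡ 54 (mod 59), so λ ≡ 53.
  x = λ² - 21 - 9 = 2809 - 30 ≡ 6; y = λ·(21 - 6) - 58 ≡ 29. → (6, 29)

(6, 29)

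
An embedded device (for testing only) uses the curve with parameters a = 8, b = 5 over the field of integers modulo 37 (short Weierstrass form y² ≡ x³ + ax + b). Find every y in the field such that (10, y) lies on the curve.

7, 30

x³ + 8x + 5 = 1085 ≡ 12 (mod 37).
Square roots of 12 mod 37: 7 and 30 (since 7² = 49 ≡ 12).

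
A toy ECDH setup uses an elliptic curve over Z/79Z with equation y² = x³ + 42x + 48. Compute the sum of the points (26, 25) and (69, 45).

(26, 25) + (69, 45). λ = (45 - 25)/(69 - 26) ≡ 20/43 mod 79. 43⁻¹ ≡ 68 (mod 79), so λ ≡ 17.
  x = λ² - 26 - 69 = 289 - 95 ≡ 36; y = λ·(26 - 36) - 25 ≡ 42. → (36, 42)

(36, 42)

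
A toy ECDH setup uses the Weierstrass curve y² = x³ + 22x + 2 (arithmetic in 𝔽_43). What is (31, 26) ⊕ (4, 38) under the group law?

(31, 26) + (4, 38). λ = (38 - 26)/(4 - 31) ≡ 12/16 mod 43. 16⁻¹ ≡ 35 (mod 43), so λ ≡ 33.
  x = λ² - 31 - 4 = 1089 - 35 ≡ 22; y = λ·(31 - 22) - 26 ≡ 13. → (22, 13)

(22, 13)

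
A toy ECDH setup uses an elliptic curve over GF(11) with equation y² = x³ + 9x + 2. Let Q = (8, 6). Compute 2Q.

tangent at (8, 6): λ = (3·8² + 9)/(2·6) ≡ 3/1. 1⁻¹ ≡ 1 (mod 11), so λ ≡ 3·1 ≡ 3.
  x = λ² - 8 - 8 = 9 - 16 ≡ 4; y = λ·(8 - 4) - 6 ≡ 6. → (4, 6)

(4, 6)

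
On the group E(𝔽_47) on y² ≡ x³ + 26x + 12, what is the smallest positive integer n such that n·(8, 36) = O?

3

2P: tangent at (8, 36): λ = (3·8² + 26)/(2·36) ≡ 30/25. 25⁻¹ ≡ 32 (mod 47), so λ ≡ 30·32 ≡ 20.
  x = λ² - 8 - 8 = 400 - 16 ≡ 8; y = λ·(8 - 8) - 36 ≡ 11. → (8, 11)
3P: (8, 11) + (8, 36): same x and y₁ ≡ -y₂, so the sum is O.
3P = O, so the order is 3.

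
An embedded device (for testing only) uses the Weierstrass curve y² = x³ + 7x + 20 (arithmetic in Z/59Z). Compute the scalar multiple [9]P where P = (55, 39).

Double-and-add on 9 = (1001)₂. Start with P = (55, 39) for the leading 1-bit.
double: tangent at (55, 39): λ = (3·55² + 7)/(2·39) ≡ 55/19. 19⁻¹ ≡ 28 (mod 59) since 19·28 = 532 ≡ 1, so λ ≡ 55·28 ≡ 6.
  x = λ² - 55 - 55 = 36 - 110 ≡ 44; y = λ·(55 - 44) - 39 ≡ 27. → (44, 27)
double: tangent at (44, 27): λ = (3·44² + 7)/(2·27) ≡ 33/54. 54⁻¹ ≡ 47 (mod 59), so λ ≡ 33·47 ≡ 17.
  x = λ² - 44 - 44 = 289 - 88 ≡ 24; y = λ·(44 - 24) - 27 ≡ 18. → (24, 18)
double: tangent at (24, 18): λ = (3·24² + 7)/(2·18) ≡ 24/36. 36⁻¹ ≡ 41 (mod 59), so λ ≡ 24·41 ≡ 40.
  x = λ² - 24 - 24 = 1600 - 48 ≡ 18; y = λ·(24 - 18) - 18 ≡ 45. → (18, 45)
add P: (18, 45) + (55, 39). λ = (39 - 45)/(55 - 18) ≡ 53/37 mod 59. 37⁻¹ ≡ 8 (mod 59), so λ ≡ 11.
  x = λ² - 18 - 55 = 121 - 73 ≡ 48; y = λ·(18 - 48) - 45 ≡ 38. → (48, 38)

(48, 38)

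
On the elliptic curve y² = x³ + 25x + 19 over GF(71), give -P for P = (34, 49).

(34, 22)

-(34, 49) = (34, -49 mod 71) = (34, 22).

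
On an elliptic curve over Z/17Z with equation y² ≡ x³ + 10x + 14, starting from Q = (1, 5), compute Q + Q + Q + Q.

Double-and-add on 4 = (100)₂. Start with Q = (1, 5) for the leading 1-bit.
double: tangent at (1, 5): λ = (3·1² + 10)/(2·5) ≡ 13/10. 10⁻¹ ≡ 12 (mod 17) since 10·12 = 120 ≡ 1, so λ ≡ 13·12 ≡ 3.
  x = λ² - 1 - 1 = 9 - 2 ≡ 7; y = λ·(1 - 7) - 5 ≡ 11. → (7, 11)
double: tangent at (7, 11): λ = (3·7² + 10)/(2·11) ≡ 4/5. 5⁻¹ ≡ 7 (mod 17), so λ ≡ 4·7 ≡ 11.
  x = λ² - 7 - 7 = 121 - 14 ≡ 5; y = λ·(7 - 5) - 11 ≡ 11. → (5, 11)

(5, 11)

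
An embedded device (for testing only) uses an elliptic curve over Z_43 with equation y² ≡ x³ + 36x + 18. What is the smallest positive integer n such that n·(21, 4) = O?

2P: tangent at (21, 4): λ = (3·21² + 36)/(2·4) ≡ 26/8. 8⁻¹ ≡ 27 (mod 43) since 8·27 = 216 ≡ 1, so λ ≡ 26·27 ≡ 14.
  x = λ² - 21 - 21 = 196 - 42 ≡ 25; y = λ·(21 - 25) - 4 ≡ 26. → (25, 26)
3P: (25, 26) + (21, 4). λ = (4 - 26)/(21 - 25) ≡ 21/39 mod 43. 39⁻¹ ≡ 32 (mod 43), so λ ≡ 27.
  x = λ² - 25 - 21 = 729 - 46 ≡ 38; y = λ·(25 - 38) - 26 ≡ 10. → (38, 10)
4P: (38, 10) + (21, 4). λ = (4 - 10)/(21 - 38) ≡ 37/26 mod 43. 26⁻¹ ≡ 5 (mod 43), so λ ≡ 13.
  x = λ² - 38 - 21 = 169 - 59 ≡ 24; y = λ·(38 - 24) - 10 ≡ 0. → (24, 0)
5P: (24, 0) + (21, 4). λ = (4 - 0)/(21 - 24) ≡ 4/40 mod 43. 40⁻¹ ≡ 14 (mod 43), so λ ≡ 13.
  x = λ² - 24 - 21 = 169 - 45 ≡ 38; y = λ·(24 - 38) - 0 ≡ 33. → (38, 33)
6P: (38, 33) + (21, 4). λ = (4 - 33)/(21 - 38) ≡ 14/26 mod 43. 26⁻¹ ≡ 5 (mod 43), so λ ≡ 27.
  x = λ² - 38 - 21 = 729 - 59 ≡ 25; y = λ·(38 - 25) - 33 ≡ 17. → (25, 17)
7P: (25, 17) + (21, 4). λ = (4 - 17)/(21 - 25) ≡ 30/39 mod 43. 39⁻¹ ≡ 32 (mod 43) since 39·32 = 1248 ≡ 1, so λ ≡ 14.
  x = λ² - 25 - 21 = 196 - 46 ≡ 21; y = λ·(25 - 21) - 17 ≡ 39. → (21, 39)
8P: (21, 39) + (21, 4): same x and y₁ ≡ -y₂, so the sum is O.
8P = O, so the order is 8.

8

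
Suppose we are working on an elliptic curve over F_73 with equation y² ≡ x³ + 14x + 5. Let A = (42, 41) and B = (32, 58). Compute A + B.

(7, 9)

(42, 41) + (32, 58). λ = (58 - 41)/(32 - 42) ≡ 17/63 mod 73. 63⁻¹ ≡ 51 (mod 73), so λ ≡ 64.
  x = λ² - 42 - 32 = 4096 - 74 ≡ 7; y = λ·(42 - 7) - 41 ≡ 9. → (7, 9)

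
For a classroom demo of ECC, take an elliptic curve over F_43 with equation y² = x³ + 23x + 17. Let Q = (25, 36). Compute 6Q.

(25, 36)

Double-and-add on 6 = (110)₂. Start with Q = (25, 36) for the leading 1-bit.
double: tangent at (25, 36): λ = (3·25² + 23)/(2·36) ≡ 6/29. 29⁻¹ ≡ 3 (mod 43), so λ ≡ 6·3 ≡ 18.
  x = λ² - 25 - 25 = 324 - 50 ≡ 16; y = λ·(25 - 16) - 36 ≡ 40. → (16, 40)
add Q: (16, 40) + (25, 36). λ = (36 - 40)/(25 - 16) ≡ 39/9 mod 43. 9⁻¹ ≡ 24 (mod 43) since 9·24 = 216 ≡ 1, so λ ≡ 33.
  x = λ² - 16 - 25 = 1089 - 41 ≡ 16; y = λ·(16 - 16) - 40 ≡ 3. → (16, 3)
double: tangent at (16, 3): λ = (3·16² + 23)/(2·3) ≡ 17/6. 6⁻¹ ≡ 36 (mod 43), so λ ≡ 17·36 ≡ 10.
  x = λ² - 16 - 16 = 100 - 32 ≡ 25; y = λ·(16 - 25) - 3 ≡ 36. → (25, 36)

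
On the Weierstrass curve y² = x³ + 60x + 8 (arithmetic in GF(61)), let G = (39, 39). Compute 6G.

(30, 57)

Repeated addition: build up to 6G.
2G: tangent at (39, 39): λ = (3·39² + 60)/(2·39) ≡ 48/17. 17⁻¹ ≡ 18 (mod 61) since 17·18 = 306 ≡ 1, so λ ≡ 48·18 ≡ 10.
  x = λ² - 39 - 39 = 100 - 78 ≡ 22; y = λ·(39 - 22) - 39 ≡ 9. → (22, 9)
3G: (22, 9) + (39, 39). λ = (39 - 9)/(39 - 22) ≡ 30/17 mod 61. 17⁻¹ ≡ 18 (mod 61) since 17·18 = 306 ≡ 1, so λ ≡ 52.
  x = λ² - 22 - 39 = 2704 - 61 ≡ 20; y = λ·(22 - 20) - 9 ≡ 34. → (20, 34)
4G: (20, 34) + (39, 39). λ = (39 - 34)/(39 - 20) ≡ 5/19 mod 61. 19⁻¹ ≡ 45 (mod 61), so λ ≡ 42.
  x = λ² - 20 - 39 = 1764 - 59 ≡ 58; y = λ·(20 - 58) - 34 ≡ 17. → (58, 17)
5G: (58, 17) + (39, 39). λ = (39 - 17)/(39 - 58) ≡ 22/42 mod 61. 42⁻¹ ≡ 16 (mod 61) since 42·16 = 672 ≡ 1, so λ ≡ 47.
  x = λ² - 58 - 39 = 2209 - 97 ≡ 38; y = λ·(58 - 38) - 17 ≡ 8. → (38, 8)
6G: (38, 8) + (39, 39). λ = (39 - 8)/(39 - 38) ≡ 31/1 mod 61. 1⁻¹ ≡ 1 (mod 61), so λ ≡ 31.
  x = λ² - 38 - 39 = 961 - 77 ≡ 30; y = λ·(38 - 30) - 8 ≡ 57. → (30, 57)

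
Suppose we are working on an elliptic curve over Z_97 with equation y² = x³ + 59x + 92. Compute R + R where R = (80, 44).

(10, 18)

tangent at (80, 44): λ = (3·80² + 59)/(2·44) ≡ 53/88. 88⁻¹ ≡ 43 (mod 97) since 88·43 = 3784 ≡ 1, so λ ≡ 53·43 ≡ 48.
  x = λ² - 80 - 80 = 2304 - 160 ≡ 10; y = λ·(80 - 10) - 44 ≡ 18. → (10, 18)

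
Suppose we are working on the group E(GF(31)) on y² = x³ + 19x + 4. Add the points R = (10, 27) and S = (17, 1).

(14, 10)

(10, 27) + (17, 1). λ = (1 - 27)/(17 - 10) ≡ 5/7 mod 31. 7⁻¹ ≡ 9 (mod 31) since 7·9 = 63 ≡ 1, so λ ≡ 14.
  x = λ² - 10 - 17 = 196 - 27 ≡ 14; y = λ·(10 - 14) - 27 ≡ 10. → (14, 10)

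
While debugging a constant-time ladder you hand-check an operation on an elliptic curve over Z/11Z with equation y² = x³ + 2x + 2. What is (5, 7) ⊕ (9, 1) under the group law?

(5, 7) + (9, 1). λ = (1 - 7)/(9 - 5) ≡ 5/4 mod 11. 4⁻¹ ≡ 3 (mod 11) since 4·3 = 12 ≡ 1, so λ ≡ 4.
  x = λ² - 5 - 9 = 16 - 14 ≡ 2; y = λ·(5 - 2) - 7 ≡ 5. → (2, 5)

(2, 5)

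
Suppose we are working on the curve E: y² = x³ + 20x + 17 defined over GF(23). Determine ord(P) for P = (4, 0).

2

2P: (4, 0) + (4, 0): same x and y₁ ≡ -y₂, so the sum is O.
2P = O, so the order is 2.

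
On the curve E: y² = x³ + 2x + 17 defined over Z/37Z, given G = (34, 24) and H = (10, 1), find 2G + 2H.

(27, 25)

First 2G:
Repeated addition: build up to 2G.
2G: tangent at (34, 24): λ = (3·34² + 2)/(2·24) ≡ 29/11. 11⁻¹ ≡ 27 (mod 37) since 11·27 = 297 ≡ 1, so λ ≡ 29·27 ≡ 6.
  x = λ² - 34 - 34 = 36 - 68 ≡ 5; y = λ·(34 - 5) - 24 ≡ 2. → (5, 2)
2G = (5, 2).
Next 2H:
Repeated addition: build up to 2H.
2H: tangent at (10, 1): λ = (3·10² + 2)/(2·1) ≡ 6/2. 2⁻¹ ≡ 19 (mod 37), so λ ≡ 6·19 ≡ 3.
  x = λ² - 10 - 10 = 9 - 20 ≡ 26; y = λ·(10 - 26) - 1 ≡ 25. → (26, 25)
2H = (26, 25).
Finally 2G + 2H:
(5, 2) + (26, 25). λ = (25 - 2)/(26 - 5) ≡ 23/21 mod 37. 21⁻¹ ≡ 30 (mod 37), so λ ≡ 24.
  x = λ² - 5 - 26 = 576 - 31 ≡ 27; y = λ·(5 - 27) - 2 ≡ 25. → (27, 25)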